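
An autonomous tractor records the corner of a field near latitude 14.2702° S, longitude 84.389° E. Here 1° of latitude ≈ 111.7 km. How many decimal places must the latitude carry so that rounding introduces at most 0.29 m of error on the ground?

One degree of latitude covers 111700 m.
Rounding to N decimal places gives at most 0.5 × 10⁻ᴺ degrees of error, i.e. 0.5 × 10⁻ᴺ × 111700 m.
Need 0.5 × 111700 × 10⁻ᴺ ≤ 0.29 → 10⁻ᴺ ≤ 5.192e-06, so N ≥ 5.28.
So 6 decimal places suffice (0.0558 m); 5 would allow up to 0.558 m.

6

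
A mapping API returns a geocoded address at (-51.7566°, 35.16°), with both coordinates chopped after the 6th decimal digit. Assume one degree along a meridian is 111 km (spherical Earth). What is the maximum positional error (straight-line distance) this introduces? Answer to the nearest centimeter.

Truncating at 6 decimal places can drop up to a full unit in the last place, so each coordinate may be off by as much as 1e-06°.
N–S: 1e-06° × 111000 m/° = 0.111 m.
Longitude error → 1e-06 × 111000 × cos 51.7566° = 1e-06 × 111000 × 0.6190 ≈ 0.0687094 m.
Worst case both components are at the extreme and orthogonal: √(0.111² + 0.0687094²) ≈ 0.130545 m.
That is 0.130545 m = 13.054 cm.

13 centimeters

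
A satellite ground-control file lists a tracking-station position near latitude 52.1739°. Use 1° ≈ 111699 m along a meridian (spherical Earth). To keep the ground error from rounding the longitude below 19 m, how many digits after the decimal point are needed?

At 52.1739° one degree of longitude covers 111699 × cos 52.1739° ≈ 111699 × 0.6133 ≈ 68501.3 m.
With N decimal places the half-ulp bound is 0.5·10⁻ᴺ°, or 0.5·10⁻ᴺ × 68501.3 m on the ground.
Need 0.5 × 68501.3 × 10⁻ᴺ ≤ 19 → 10⁻ᴺ ≤ 5.547e-04, so N ≥ 3.26.
N = 3 would give 34.3 m (too coarse); N = 4 gives 3.43 m ≤ 19 m.

4 decimal places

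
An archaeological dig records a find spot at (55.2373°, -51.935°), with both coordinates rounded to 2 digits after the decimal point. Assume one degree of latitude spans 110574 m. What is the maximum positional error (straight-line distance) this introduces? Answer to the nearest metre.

Rounding to 2 decimal places leaves each coordinate within ±0.005° of the true value.
Latitude error → 0.005 × 110574 = 552.87 m along the meridian.
E–W at 55.2373°: 0.005° × 110574 × cos 55.2373° = 0.005 × 110574 × 0.5702 ≈ 315.235 m.
Worst case both components are at the extreme and orthogonal: √(552.87² + 315.235²) ≈ 636.426 m.

636 metres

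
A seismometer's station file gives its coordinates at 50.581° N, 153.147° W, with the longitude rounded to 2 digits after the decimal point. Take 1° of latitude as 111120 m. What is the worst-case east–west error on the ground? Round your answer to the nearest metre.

Rounding to 2 decimal places leaves the longitude within ±0.005° of the true value.
At latitude 50.581° a degree of longitude spans 111120 m × cos 50.581° = 111120 × 0.6350 ≈ 70559.7 m.
So at most 0.005° × 70559.7 ≈ 352.799 m east–west.

353 metres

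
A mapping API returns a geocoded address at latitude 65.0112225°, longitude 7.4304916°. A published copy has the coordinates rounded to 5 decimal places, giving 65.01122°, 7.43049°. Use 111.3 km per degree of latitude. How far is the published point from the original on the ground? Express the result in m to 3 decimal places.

0.288 m

Δlat = 65.0112225 − 65.01122 = +0.0000025°; Δlon = 7.4304916 − 7.43049 = +0.0000016°.
North–south shift: 0.0000025 × 111300 = 0.27825 m.
East–west at this latitude: 0.0000016° × 111300 × cos 65.0112° ≈ 0.0000016 × 47017.7 = 0.0752283 m.
Combined displacement = (0.27825² + 0.0752283²)^½ ≈ 0.28824 m.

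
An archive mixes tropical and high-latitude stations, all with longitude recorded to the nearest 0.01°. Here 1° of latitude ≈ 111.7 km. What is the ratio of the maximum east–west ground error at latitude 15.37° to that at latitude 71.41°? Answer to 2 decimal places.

Rounding to 2 decimal places leaves the longitude within ±0.005° of the true value.
Error at 15.37° = 0.005° × 111700 × cos 15.37° ≈ 558.5 × 0.9642 = 538.52 m.
At 71.41°: 0.005° × 111700 × cos 71.41° = 0.005 × 111700 × 0.3188 ≈ 178.05 m.
Ratio: 538.52 / 178.05 = cos 15.37° / cos 71.41° ≈ 3.0246.

3.02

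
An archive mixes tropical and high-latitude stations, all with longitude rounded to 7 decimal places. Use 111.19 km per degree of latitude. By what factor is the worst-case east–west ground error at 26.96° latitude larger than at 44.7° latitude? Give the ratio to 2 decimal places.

1.25

Rounding to 7 decimal places leaves the longitude within ±5e-08° of the true value.
At 26.96°: 5e-08° × 111190 × cos 26.96° = 5e-08 × 111190 × 0.8913 ≈ 0.0049553 m.
At 44.7°: 5e-08° × 111190 × cos 44.7° = 5e-08 × 111190 × 0.7108 ≈ 0.0039517 m.
The ratio reduces to cos 26.96° / cos 44.7° = 0.8913/0.7108 ≈ 1.2540.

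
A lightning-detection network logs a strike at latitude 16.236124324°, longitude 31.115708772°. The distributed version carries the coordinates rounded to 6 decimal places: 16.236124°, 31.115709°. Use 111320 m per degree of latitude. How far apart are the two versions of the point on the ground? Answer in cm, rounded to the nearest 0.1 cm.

4.4 cm

Δlat = 16.236124324 − 16.236124 = +0.000000324°; Δlon = 31.115708772 − 31.115709 = -0.000000228°.
North–south shift: 0.000000324 × 111320 = 0.0360677 m.
E–W at 16.2361°: -0.000000228° × 111320 × cos 16.2361° = -0.000000228 × 111320 × 0.9601 ≈ -0.0243687 m.
Distance: √(0.0360677² + 0.0243687²) ≈ 0.0435283 m.
That is 0.0435283 m = 4.3528 cm.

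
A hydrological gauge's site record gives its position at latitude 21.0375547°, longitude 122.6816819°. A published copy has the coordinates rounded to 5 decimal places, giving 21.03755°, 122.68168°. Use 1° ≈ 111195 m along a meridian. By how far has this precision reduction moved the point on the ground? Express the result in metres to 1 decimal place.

0.6 metres

The latitude changed by +0.0000047° and the longitude by +0.0000019°.
N–S: 0.0000047° × 111195 m/° = 0.522617 m.
E–W at 21.0375°: 0.0000019° × 111195 × cos 21.0375° = 0.0000019 × 111195 × 0.9333 ≈ 0.197188 m.
Combined displacement = (0.522617² + 0.197188²)^½ ≈ 0.55858 m.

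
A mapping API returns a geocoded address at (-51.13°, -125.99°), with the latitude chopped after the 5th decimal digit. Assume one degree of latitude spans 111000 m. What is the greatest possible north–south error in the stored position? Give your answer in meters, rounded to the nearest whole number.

1 meters

Truncating at 5 decimal places can drop up to a full unit in the last place, so the latitude may be off by as much as 1e-05°.
North–south distance: 1e-05° × 111000 m/° = 1.11 m.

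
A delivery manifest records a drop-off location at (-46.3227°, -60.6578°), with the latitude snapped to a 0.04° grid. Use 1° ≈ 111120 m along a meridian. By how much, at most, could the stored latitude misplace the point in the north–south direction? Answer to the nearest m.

2222 m

With a 0.04° grid the true value lies within half a step, ±0.04°/2 = ±0.02°, of the stored one.
Along the meridian that is 0.02° × 111120 m/° = 2222.4 m.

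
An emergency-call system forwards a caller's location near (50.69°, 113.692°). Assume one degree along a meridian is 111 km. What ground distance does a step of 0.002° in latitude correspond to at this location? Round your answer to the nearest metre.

Along a meridian 0.002° is 0.002 × 111000 = 222 m.

222 metres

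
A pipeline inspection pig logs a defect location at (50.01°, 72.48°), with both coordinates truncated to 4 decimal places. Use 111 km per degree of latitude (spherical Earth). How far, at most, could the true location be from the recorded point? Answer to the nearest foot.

Truncating at 4 decimal places can drop up to a full unit in the last place, so each coordinate may be off by as much as 0.0001°.
N–S: 0.0001° × 111000 m/° = 11.1 m.
East–west component at 50.01°: 0.0001° × 111000 × cos 50.01° ≈ 0.0001 × 71334.6 ≈ 7.13346 m.
The two errors are perpendicular, so the maximum displacement is √(11.1² + 7.13346²) ≈ 13.1946 m.
Converting: 13.1946 m × 3.2808 ft/m ≈ 43.289 ft.

43 feet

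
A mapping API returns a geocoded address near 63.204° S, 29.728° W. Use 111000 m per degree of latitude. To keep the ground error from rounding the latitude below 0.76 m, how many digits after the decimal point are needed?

5 decimal places

One degree of latitude covers 111000 m.
Rounding to N decimal places gives at most 0.5 × 10⁻ᴺ degrees of error, i.e. 0.5 × 10⁻ᴺ × 111000 m.
Need 0.5 × 111000 × 10⁻ᴺ ≤ 0.76 → 10⁻ᴺ ≤ 1.369e-05, so N ≥ 4.86.
So 5 decimal places suffice (0.555 m); 4 would allow up to 5.55 m.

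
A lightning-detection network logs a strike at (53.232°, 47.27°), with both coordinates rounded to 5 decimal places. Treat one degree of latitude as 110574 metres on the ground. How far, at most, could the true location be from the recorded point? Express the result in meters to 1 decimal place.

0.6 meters

Rounding to 5 decimal places leaves each coordinate within ±5e-06° of the true value.
North–south component: 5e-06° × 110574 = 0.55287 m.
E–W at 53.232°: 5e-06° × 110574 × cos 53.232° = 5e-06 × 110574 × 0.5986 ≈ 0.330935 m.
Combining orthogonally: (0.55287² + 0.330935²)^½ ≈ 0.644347 m.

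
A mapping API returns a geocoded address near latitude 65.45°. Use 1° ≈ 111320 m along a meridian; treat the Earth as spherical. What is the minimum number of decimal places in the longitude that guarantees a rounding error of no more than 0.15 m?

At 65.45° one degree of longitude covers 111320 × cos 65.45° ≈ 111320 × 0.4155 ≈ 46252 m.
Rounding to N decimal places gives at most 0.5 × 10⁻ᴺ degrees of error, i.e. 0.5 × 10⁻ᴺ × 46252 m.
Setting 23126 × 10⁻ᴺ ≤ 0.15 gives 10ᴺ ≥ 1.542e+05, i.e. N ≥ 5.19.
N = 5 would give 0.231 m (too coarse); N = 6 gives 0.0231 m ≤ 0.15 m.

6 decimal places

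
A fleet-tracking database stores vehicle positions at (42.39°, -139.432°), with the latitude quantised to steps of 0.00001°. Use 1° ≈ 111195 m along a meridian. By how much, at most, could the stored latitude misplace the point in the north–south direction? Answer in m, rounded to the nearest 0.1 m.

0.6 m

With a 0.00001° grid the true value lies within half a step, ±0.00001°/2 = ±5e-06°, of the stored one.
So the N–S error is at most 5e-06 × 111195 = 0.555975 m.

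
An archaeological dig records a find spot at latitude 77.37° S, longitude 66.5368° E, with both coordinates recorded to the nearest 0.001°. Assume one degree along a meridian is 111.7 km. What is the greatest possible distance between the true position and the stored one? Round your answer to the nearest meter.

57 meters

Rounding to 3 decimal places leaves each coordinate within ±0.0005° of the true value.
North–south component: 0.0005° × 111700 = 55.85 m.
E–W at 77.37°: 0.0005° × 111700 × cos 77.37° = 0.0005 × 111700 × 0.2187 ≈ 12.2118 m.
Combining orthogonally: (55.85² + 12.2118²)^½ ≈ 57.1695 m.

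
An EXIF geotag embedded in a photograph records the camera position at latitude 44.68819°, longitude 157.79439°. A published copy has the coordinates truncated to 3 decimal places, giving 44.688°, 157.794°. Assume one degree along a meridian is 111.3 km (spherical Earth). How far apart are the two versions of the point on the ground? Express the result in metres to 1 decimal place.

37.4 metres

Δlat = 44.68819 − 44.688 = +0.00019°; Δlon = 157.79439 − 157.794 = +0.00039°.
N–S: 0.00019° × 111300 m/° = 21.147 m.
E–W at 44.688°: 0.00039° × 111300 × cos 44.688° = 0.00039 × 111300 × 0.7109 ≈ 30.8601 m.
Combined displacement = (21.147² + 30.8601²)^½ ≈ 37.4104 m.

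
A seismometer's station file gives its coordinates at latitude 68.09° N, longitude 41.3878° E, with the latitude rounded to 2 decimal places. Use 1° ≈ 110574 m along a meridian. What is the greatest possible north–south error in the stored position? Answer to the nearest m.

Rounding to 2 decimal places leaves the latitude within ±0.005° of the true value.
North–south distance: 0.005° × 110574 m/° = 552.87 m.

553 m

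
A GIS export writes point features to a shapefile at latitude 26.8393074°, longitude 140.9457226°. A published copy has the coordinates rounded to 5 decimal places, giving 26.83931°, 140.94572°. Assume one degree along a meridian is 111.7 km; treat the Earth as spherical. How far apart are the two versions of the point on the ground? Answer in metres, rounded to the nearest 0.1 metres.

0.4 metres

Δlat = 26.8393074 − 26.83931 = -0.0000026°; Δlon = 140.9457226 − 140.94572 = +0.0000026°.
North–south shift: -0.0000026 × 111700 = -0.29042 m.
E–W at 26.8393°: 0.0000026° × 111700 × cos 26.8393° = 0.0000026 × 111700 × 0.8923 ≈ 0.259135 m.
Hypotenuse of the two orthogonal shifts: √(0.29042² + 0.259135²) = 0.389223 m.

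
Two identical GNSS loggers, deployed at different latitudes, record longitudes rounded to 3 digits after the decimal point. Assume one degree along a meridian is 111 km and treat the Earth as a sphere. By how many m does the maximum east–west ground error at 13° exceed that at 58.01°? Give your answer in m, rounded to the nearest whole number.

Rounding to 3 decimal places leaves the longitude within ±0.0005° of the true value.
At 13°: 0.0005° × 111000 × cos 13° = 0.0005 × 111000 × 0.9744 ≈ 54.078 m.
Error at 58.01° = 0.0005° × 111000 × cos 58.01° ≈ 55.5 × 0.5298 = 29.402 m.
Difference: 54.078 − 29.402 = 24.675 m.

25 m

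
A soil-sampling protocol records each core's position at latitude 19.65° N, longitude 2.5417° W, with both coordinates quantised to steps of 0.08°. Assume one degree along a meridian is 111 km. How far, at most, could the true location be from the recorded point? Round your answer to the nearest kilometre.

With a 0.08° grid the true value lies within half a step, ±0.08°/2 = ±0.04°, of the stored one.
North–south component: 0.04° × 111000 = 4440 m.
E–W at 19.65°: 0.04° × 111000 × cos 19.65° = 0.04 × 111000 × 0.9418 ≈ 4181.43 m.
Combining orthogonally: (4440² + 4181.43²)^½ ≈ 6099.02 m.
That is 6099.02 m = 6.099 km.

6 kilometres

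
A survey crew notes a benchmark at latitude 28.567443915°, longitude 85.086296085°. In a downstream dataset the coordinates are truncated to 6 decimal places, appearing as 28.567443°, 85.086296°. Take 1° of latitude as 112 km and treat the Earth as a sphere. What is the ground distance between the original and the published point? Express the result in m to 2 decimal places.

0.10 m

Δlat = 28.567443915 − 28.567443 = +0.000000915°; Δlon = 85.086296085 − 85.086296 = +0.000000085°.
N–S: 0.000000915° × 112000 m/° = 0.10248 m.
East–west at this latitude: 0.000000085° × 112000 × cos 28.5674° ≈ 0.000000085 × 98364.5 = 0.00836099 m.
Combined displacement = (0.10248² + 0.00836099²)^½ ≈ 0.102821 m.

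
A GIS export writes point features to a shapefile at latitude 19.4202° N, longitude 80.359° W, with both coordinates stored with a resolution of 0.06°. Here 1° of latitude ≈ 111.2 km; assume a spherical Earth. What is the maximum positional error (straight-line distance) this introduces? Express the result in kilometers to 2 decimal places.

With a 0.06° grid the true value lies within half a step, ±0.06°/2 = ±0.03°, of the stored one.
N–S: 0.03° × 111200 m/° = 3336 m.
East–west component at 19.4202°: 0.03° × 111200 × cos 19.4202° ≈ 0.03 × 104873 ≈ 3146.2 m.
Combining orthogonally: (3336² + 3146.2²)^½ ≈ 4585.57 m.
That is 4585.57 m = 4.5856 km.

4.59 kilometers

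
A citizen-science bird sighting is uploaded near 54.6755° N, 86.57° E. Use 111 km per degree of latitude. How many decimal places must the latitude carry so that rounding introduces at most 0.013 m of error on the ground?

One degree of latitude covers 111000 m.
N decimal places → at most half a unit in the last place, 0.5 × 10⁻ᴺ° = 111000/2 × 10⁻ᴺ m.
Need 0.5 × 111000 × 10⁻ᴺ ≤ 0.013 → 10⁻ᴺ ≤ 2.342e-07, so N ≥ 6.63.
At 6 places the error can reach 0.0555 m, but 7 places keeps it to 0.00555 m.

7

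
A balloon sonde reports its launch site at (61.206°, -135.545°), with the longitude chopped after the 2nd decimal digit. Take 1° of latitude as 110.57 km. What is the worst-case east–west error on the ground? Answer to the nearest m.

533 m

Truncating at 2 decimal places can drop up to a full unit in the last place, so the longitude may be off by as much as 0.01°.
One degree of longitude at 61.206° is 110570 × cos 61.206° ≈ 110570 × 0.4817 = 53257.4 m.
So at most 0.01° × 53257.4 ≈ 532.574 m east–west.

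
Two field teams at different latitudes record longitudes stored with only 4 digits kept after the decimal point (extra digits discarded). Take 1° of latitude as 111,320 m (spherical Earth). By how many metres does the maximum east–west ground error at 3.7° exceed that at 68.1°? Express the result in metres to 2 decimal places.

6.96 metres

Truncating at 4 decimal places can drop up to a full unit in the last place, so the longitude may be off by as much as 0.0001°.
Error at 3.7° = 0.0001° × 111320 × cos 3.7° ≈ 11.132 × 0.9979 = 11.109 m.
At 68.1°: 0.0001° × 111320 × cos 68.1° = 0.0001 × 111320 × 0.3730 ≈ 4.1521 m.
Difference: 11.109 − 4.1521 = 6.9567 m.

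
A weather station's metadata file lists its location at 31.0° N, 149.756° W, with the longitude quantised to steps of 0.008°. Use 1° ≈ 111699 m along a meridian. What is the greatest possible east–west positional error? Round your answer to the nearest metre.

383 metres

With a 0.008° grid the true value lies within half a step, ±0.008°/2 = ±0.004°, of the stored one.
Parallels shrink by cos φ, so at 31° a degree of longitude is 111699 × 0.8572 ≈ 95744.7 m.
So at most 0.004° × 95744.7 ≈ 382.979 m east–west.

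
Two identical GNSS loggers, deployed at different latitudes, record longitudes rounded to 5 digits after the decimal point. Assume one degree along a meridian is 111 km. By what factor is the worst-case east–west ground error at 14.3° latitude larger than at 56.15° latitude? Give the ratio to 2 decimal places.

1.74

Rounding to 5 decimal places leaves the longitude within ±5e-06° of the true value.
At 14.3°: 5e-06° × 111000 × cos 14.3° = 5e-06 × 111000 × 0.9690 ≈ 0.5378 m.
Error at 56.15° = 5e-06° × 111000 × cos 56.15° ≈ 0.555 × 0.5570 = 0.30915 m.
Ratio: 0.5378 / 0.30915 = cos 14.3° / cos 56.15° ≈ 1.7396.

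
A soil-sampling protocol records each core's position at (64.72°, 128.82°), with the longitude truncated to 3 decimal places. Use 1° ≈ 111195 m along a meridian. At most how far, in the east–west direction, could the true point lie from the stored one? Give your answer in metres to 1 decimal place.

47.5 metres

Truncating at 3 decimal places can drop up to a full unit in the last place, so the longitude may be off by as much as 0.001°.
Parallels shrink by cos φ, so at 64.72° a degree of longitude is 111195 × 0.4270 ≈ 47485 m.
Maximum E–W displacement: 0.001 × 47485 = 47.485 m.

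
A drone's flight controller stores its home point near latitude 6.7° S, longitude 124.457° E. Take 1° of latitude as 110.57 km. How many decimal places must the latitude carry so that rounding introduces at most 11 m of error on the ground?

4 decimal places

One degree of latitude covers 110570 m.
Rounding to N decimal places gives at most 0.5 × 10⁻ᴺ degrees of error, i.e. 0.5 × 10⁻ᴺ × 110570 m.
Need 0.5 × 110570 × 10⁻ᴺ ≤ 11 → 10⁻ᴺ ≤ 1.990e-04, so N ≥ 3.70.
So 4 decimal places suffice (5.53 m); 3 would allow up to 55.3 m.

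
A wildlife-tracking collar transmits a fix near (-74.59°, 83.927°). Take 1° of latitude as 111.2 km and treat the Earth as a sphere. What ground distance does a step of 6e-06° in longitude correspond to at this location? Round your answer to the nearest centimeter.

6e-06° of longitude at 74.59° is 6e-06 × 111200 × cos 74.59° ≈ 6e-06 × 29548.6 = 0.177291 m.
That is 0.177291 m = 17.729 cm.

18 centimeters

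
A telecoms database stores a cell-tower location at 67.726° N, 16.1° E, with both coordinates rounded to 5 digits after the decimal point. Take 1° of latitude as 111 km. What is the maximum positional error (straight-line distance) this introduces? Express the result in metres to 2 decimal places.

Rounding to 5 decimal places leaves each coordinate within ±5e-06° of the true value.
Latitude error → 5e-06 × 111000 = 0.555 m along the meridian.
Longitude error → 5e-06 × 111000 × cos 67.726° = 5e-06 × 111000 × 0.3790 ≈ 0.210365 m.
The two errors are perpendicular, so the maximum displacement is √(0.555² + 0.210365²) ≈ 0.593531 m.

0.59 metres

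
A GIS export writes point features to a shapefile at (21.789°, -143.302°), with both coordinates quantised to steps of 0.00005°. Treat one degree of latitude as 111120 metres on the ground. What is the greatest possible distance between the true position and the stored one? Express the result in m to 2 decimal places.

3.79 m

With a 0.00005° grid the true value lies within half a step, ±0.00005°/2 = ±2.5e-05°, of the stored one.
N–S: 2.5e-05° × 111120 m/° = 2.778 m.
E–W at 21.789°: 2.5e-05° × 111120 × cos 21.789° = 2.5e-05 × 111120 × 0.9286 ≈ 2.57953 m.
Combining orthogonally: (2.778² + 2.57953²)^½ ≈ 3.79095 m.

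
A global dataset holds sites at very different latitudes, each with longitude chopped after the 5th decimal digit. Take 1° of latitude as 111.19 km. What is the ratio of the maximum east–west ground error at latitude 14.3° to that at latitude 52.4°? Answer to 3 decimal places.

1.588

Truncating at 5 decimal places can drop up to a full unit in the last place, so the longitude may be off by as much as 1e-05°.
At 14.3°: 1e-05° × 111190 × cos 14.3° = 1e-05 × 111190 × 0.9690 ≈ 1.0774 m.
At 52.4°: 1e-05° × 111190 × cos 52.4° = 1e-05 × 111190 × 0.6101 ≈ 0.67842 m.
Ratio: 1.0774 / 0.67842 = cos 14.3° / cos 52.4° ≈ 1.5882.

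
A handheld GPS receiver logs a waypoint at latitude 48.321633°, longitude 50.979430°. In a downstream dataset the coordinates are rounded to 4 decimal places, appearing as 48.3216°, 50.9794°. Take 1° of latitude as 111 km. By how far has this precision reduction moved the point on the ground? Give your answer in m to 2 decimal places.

The latitude changed by +0.000033° and the longitude by +0.000030°.
N–S: 0.000033° × 111000 m/° = 3.663 m.
East–west at this latitude: 0.000030° × 111000 × cos 48.3216° ≈ 0.000030 × 73809.3 = 2.21428 m.
Hypotenuse of the two orthogonal shifts: √(3.663² + 2.21428²) = 4.28026 m.

4.28 m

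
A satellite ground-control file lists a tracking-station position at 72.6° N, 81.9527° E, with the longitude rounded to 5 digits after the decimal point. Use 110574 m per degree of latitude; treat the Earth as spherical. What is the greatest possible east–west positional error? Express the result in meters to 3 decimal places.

0.165 meters

Rounding to 5 decimal places leaves the longitude within ±5e-06° of the true value.
Parallels shrink by cos φ, so at 72.6° a degree of longitude is 110574 × 0.2990 ≈ 33066.1 m.
Maximum E–W displacement: 5e-06 × 33066.1 = 0.165331 m.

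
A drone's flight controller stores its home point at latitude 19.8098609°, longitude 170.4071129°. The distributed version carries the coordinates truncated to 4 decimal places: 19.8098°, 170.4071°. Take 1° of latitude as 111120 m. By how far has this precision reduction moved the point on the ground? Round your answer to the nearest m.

The latitude changed by +0.0000609° and the longitude by +0.0000129°.
North–south shift: 0.0000609 × 111120 = 6.76721 m.
East–west at this latitude: 0.0000129° × 111120 × cos 19.8098° ≈ 0.0000129 × 104544 = 1.34862 m.
Combined displacement = (6.76721² + 1.34862²)^½ ≈ 6.90028 m.

7 m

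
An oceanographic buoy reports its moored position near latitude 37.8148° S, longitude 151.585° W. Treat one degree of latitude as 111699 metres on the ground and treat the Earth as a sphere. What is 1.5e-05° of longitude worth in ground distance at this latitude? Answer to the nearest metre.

1.5e-05° of longitude at 37.8148° is 1.5e-05 × 111699 × cos 37.8148° ≈ 1.5e-05 × 88241.8 = 1.32363 m.

1 metres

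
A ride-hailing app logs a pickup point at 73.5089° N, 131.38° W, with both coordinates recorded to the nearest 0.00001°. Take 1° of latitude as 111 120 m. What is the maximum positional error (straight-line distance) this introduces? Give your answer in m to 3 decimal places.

Rounding to 5 decimal places leaves each coordinate within ±5e-06° of the true value.
Latitude error → 5e-06 × 111120 = 0.5556 m along the meridian.
E–W at 73.5089°: 5e-06° × 111120 × cos 73.5089° = 5e-06 × 111120 × 0.2839 ≈ 0.157716 m.
The two errors are perpendicular, so the maximum displacement is √(0.5556² + 0.157716²) ≈ 0.577552 m.

0.578 m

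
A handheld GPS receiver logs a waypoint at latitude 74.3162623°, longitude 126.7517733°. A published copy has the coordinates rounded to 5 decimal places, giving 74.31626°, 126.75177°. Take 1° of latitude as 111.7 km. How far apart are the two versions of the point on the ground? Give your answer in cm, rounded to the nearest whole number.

28 cm

Δlat = 74.3162623 − 74.31626 = +0.0000023°; Δlon = 126.7517733 − 126.75177 = +0.0000033°.
North–south shift: 0.0000023 × 111700 = 0.25691 m.
East–west at this latitude: 0.0000033° × 111700 × cos 74.3163° ≈ 0.0000033 × 30195.6 = 0.0996453 m.
Distance: √(0.25691² + 0.0996453²) ≈ 0.275558 m.
That is 0.275558 m = 27.556 cm.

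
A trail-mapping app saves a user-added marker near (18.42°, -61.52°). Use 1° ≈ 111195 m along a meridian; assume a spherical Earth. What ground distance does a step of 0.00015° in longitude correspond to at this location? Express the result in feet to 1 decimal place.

At 18.42° a degree of longitude is 111195 × cos 18.42° ≈ 105498 m, so 0.00015° corresponds to 15.8247 m.
Converting: 15.8247 m × 3.2808 ft/m ≈ 51.918 ft.

51.9 feet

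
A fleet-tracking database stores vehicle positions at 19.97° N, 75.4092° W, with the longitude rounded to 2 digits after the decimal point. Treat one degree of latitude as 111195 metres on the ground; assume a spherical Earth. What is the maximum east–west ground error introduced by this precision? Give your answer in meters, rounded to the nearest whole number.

Rounding to 2 decimal places leaves the longitude within ±0.005° of the true value.
At latitude 19.97° a degree of longitude spans 111195 m × cos 19.97° = 111195 × 0.9399 ≈ 104509 m.
Maximum E–W displacement: 0.005 × 104509 = 522.545 m.

523 meters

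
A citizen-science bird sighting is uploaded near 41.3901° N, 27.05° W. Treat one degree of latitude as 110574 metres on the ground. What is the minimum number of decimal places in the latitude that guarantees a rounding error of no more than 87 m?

One degree of latitude covers 110574 m.
Rounding to N decimal places gives at most 0.5 × 10⁻ᴺ degrees of error, i.e. 0.5 × 10⁻ᴺ × 110574 m.
Need 0.5 × 110574 × 10⁻ᴺ ≤ 87 → 10⁻ᴺ ≤ 1.574e-03, so N ≥ 2.80.
At 2 places the error can reach 553 m, but 3 places keeps it to 55.3 m.

3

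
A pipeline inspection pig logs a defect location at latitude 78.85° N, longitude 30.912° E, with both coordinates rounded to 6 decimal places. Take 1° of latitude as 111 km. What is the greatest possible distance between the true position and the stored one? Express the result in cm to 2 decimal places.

5.65 cm

Rounding to 6 decimal places leaves each coordinate within ±5e-07° of the true value.
N–S: 5e-07° × 111000 m/° = 0.0555 m.
E–W at 78.85°: 5e-07° × 111000 × cos 78.85° = 5e-07 × 111000 × 0.1934 ≈ 0.0107325 m.
The two errors are perpendicular, so the maximum displacement is √(0.0555² + 0.0107325²) ≈ 0.0565282 m.
That is 0.0565282 m = 5.6528 cm.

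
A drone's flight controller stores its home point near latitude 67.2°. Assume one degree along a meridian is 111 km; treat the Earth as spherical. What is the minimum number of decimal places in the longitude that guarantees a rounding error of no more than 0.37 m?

At 67.2° one degree of longitude covers 111000 × cos 67.2° ≈ 111000 × 0.3875 ≈ 43014.2 m.
Rounding to N decimal places gives at most 0.5 × 10⁻ᴺ degrees of error, i.e. 0.5 × 10⁻ᴺ × 43014.2 m.
Need 0.5 × 43014.2 × 10⁻ᴺ ≤ 0.37 → 10⁻ᴺ ≤ 1.720e-05, so N ≥ 4.76.
At 4 places the error can reach 2.15 m, but 5 places keeps it to 0.215 m.

5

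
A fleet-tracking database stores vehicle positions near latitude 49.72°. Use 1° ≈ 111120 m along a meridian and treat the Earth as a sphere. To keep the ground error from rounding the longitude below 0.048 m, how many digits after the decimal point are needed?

At 49.72° one degree of longitude covers 111120 × cos 49.72° ≈ 111120 × 0.6465 ≈ 71841.7 m.
Rounding to N decimal places gives at most 0.5 × 10⁻ᴺ degrees of error, i.e. 0.5 × 10⁻ᴺ × 71841.7 m.
Need 0.5 × 71841.7 × 10⁻ᴺ ≤ 0.048 → 10⁻ᴺ ≤ 1.336e-06, so N ≥ 5.87.
At 5 places the error can reach 0.359 m, but 6 places keeps it to 0.0359 m.

6 decimal places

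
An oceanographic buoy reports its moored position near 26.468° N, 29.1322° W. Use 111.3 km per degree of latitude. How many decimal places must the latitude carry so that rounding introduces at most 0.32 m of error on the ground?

6

One degree of latitude covers 111300 m.
With N decimal places the half-ulp bound is 0.5·10⁻ᴺ°, or 0.5·10⁻ᴺ × 111300 m on the ground.
Need 0.5 × 111300 × 10⁻ᴺ ≤ 0.32 → 10⁻ᴺ ≤ 5.750e-06, so N ≥ 5.24.
At 5 places the error can reach 0.556 m, but 6 places keeps it to 0.0556 m.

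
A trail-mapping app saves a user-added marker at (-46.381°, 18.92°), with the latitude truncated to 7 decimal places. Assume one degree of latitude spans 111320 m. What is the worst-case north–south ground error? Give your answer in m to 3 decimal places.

Truncating at 7 decimal places can drop up to a full unit in the last place, so the latitude may be off by as much as 1e-07°.
Along the meridian that is 1e-07° × 111320 m/° = 0.011132 m.

0.011 m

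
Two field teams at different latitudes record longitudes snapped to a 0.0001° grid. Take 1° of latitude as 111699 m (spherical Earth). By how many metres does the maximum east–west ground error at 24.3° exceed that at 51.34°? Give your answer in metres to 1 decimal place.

1.6 metres

With a 0.0001° grid the true value lies within half a step, ±0.0001°/2 = ±5e-05°, of the stored one.
At 24.3°: 5e-05° × 111699 × cos 24.3° = 5e-05 × 111699 × 0.9114 ≈ 5.0901 m.
At 51.34°: 5e-05° × 111699 × cos 51.34° = 5e-05 × 111699 × 0.6247 ≈ 3.4889 m.
Difference: 5.0901 − 3.4889 = 1.6012 m.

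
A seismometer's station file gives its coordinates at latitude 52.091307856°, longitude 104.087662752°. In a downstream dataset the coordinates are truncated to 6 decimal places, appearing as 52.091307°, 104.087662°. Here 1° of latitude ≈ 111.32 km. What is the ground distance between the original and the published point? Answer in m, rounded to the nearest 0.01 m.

Δlat = 52.091307856 − 52.091307 = +0.000000856°; Δlon = 104.087662752 − 104.087662 = +0.000000752°.
N–S: 0.000000856° × 111320 m/° = 0.0952899 m.
E–W at 52.0913°: 0.000000752° × 111320 × cos 52.0913° = 0.000000752 × 111320 × 0.6144 ≈ 0.0514335 m.
Hypotenuse of the two orthogonal shifts: √(0.0952899² + 0.0514335²) = 0.108285 m.

0.11 m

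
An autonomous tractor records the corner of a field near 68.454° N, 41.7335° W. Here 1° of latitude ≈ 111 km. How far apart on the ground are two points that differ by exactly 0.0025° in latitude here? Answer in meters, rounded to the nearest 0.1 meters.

277.5 meters

0.0025° × 111000 m/° = 277.5 m.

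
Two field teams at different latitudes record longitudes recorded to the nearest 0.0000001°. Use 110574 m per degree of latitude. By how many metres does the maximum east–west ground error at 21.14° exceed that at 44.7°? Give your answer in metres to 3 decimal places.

0.001 metres

Rounding to 7 decimal places leaves the longitude within ±5e-08° of the true value.
Error at 21.14° = 5e-08° × 110574 × cos 21.14° ≈ 0.0055287 × 0.9327 = 0.0051566 m.
At 44.7°: 5e-08° × 110574 × cos 44.7° = 5e-08 × 110574 × 0.7108 ≈ 0.0039298 m.
So the lower-latitude error exceeds the higher by 0.0051566 − 0.0039298 = 0.0012268 m.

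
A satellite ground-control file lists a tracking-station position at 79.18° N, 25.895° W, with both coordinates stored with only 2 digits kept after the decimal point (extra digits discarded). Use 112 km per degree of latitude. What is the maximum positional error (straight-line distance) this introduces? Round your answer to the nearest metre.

Truncating at 2 decimal places can drop up to a full unit in the last place, so each coordinate may be off by as much as 0.01°.
Latitude error → 0.01 × 112000 = 1120 m along the meridian.
E–W at 79.18°: 0.01° × 112000 × cos 79.18° = 0.01 × 112000 × 0.1877 ≈ 210.251 m.
Worst case both components are at the extreme and orthogonal: √(1120² + 210.251²) ≈ 1139.56 m.

1140 metres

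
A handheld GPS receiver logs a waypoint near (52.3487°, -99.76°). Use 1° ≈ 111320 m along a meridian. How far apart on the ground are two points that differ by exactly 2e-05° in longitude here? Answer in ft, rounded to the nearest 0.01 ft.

4.46 ft

At 52.3487° a degree of longitude is 111320 × cos 52.3487° ≈ 68000.3 m, so 2e-05° corresponds to 1.36001 m.
Converting: 1.36001 m × 3.2808 ft/m ≈ 4.462 ft.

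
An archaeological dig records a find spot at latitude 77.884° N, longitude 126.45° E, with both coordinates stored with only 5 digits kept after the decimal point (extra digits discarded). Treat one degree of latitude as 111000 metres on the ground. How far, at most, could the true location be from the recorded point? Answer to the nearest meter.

Truncating at 5 decimal places can drop up to a full unit in the last place, so each coordinate may be off by as much as 1e-05°.
Latitude error → 1e-05 × 111000 = 1.11 m along the meridian.
East–west component at 77.884°: 1e-05° × 111000 × cos 77.884° ≈ 1e-05 × 23298 ≈ 0.23298 m.
Worst case both components are at the extreme and orthogonal: √(1.11² + 0.23298²) ≈ 1.13419 m.

1 meters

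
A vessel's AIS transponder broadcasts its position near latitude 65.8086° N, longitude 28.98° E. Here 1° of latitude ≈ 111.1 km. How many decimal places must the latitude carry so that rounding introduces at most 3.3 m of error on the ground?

One degree of latitude covers 111100 m.
Rounding to N decimal places gives at most 0.5 × 10⁻ᴺ degrees of error, i.e. 0.5 × 10⁻ᴺ × 111100 m.
Setting 55550 × 10⁻ᴺ ≤ 3.3 gives 10ᴺ ≥ 1.683e+04, i.e. N ≥ 4.23.
At 4 places the error can reach 5.56 m, but 5 places keeps it to 0.555 m.

5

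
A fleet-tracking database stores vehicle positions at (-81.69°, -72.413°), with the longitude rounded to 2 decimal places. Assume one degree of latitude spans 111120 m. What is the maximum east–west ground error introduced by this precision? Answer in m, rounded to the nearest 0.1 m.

80.3 m

Rounding to 2 decimal places leaves the longitude within ±0.005° of the true value.
Parallels shrink by cos φ, so at 81.69° a degree of longitude is 111120 × 0.1445 ≈ 16060.1 m.
So at most 0.005° × 16060.1 ≈ 80.3003 m east–west.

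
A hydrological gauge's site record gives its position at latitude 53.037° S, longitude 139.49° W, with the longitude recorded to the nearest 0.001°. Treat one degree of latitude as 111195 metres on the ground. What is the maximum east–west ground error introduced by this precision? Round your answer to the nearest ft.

Rounding to 3 decimal places leaves the longitude within ±0.0005° of the true value.
At latitude 53.037° a degree of longitude spans 111195 m × cos 53.037° = 111195 × 0.6013 ≈ 66861.5 m.
So at most 0.0005° × 66861.5 ≈ 33.4307 m east–west.
Converting: 33.4307 m × 3.2808 ft/m ≈ 109.68 ft.

110 ft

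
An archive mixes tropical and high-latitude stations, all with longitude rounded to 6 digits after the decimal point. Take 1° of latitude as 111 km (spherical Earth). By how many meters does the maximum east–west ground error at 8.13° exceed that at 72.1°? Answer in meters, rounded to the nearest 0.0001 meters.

0.0379 meters

Rounding to 6 decimal places leaves the longitude within ±5e-07° of the true value.
Error at 8.13° = 5e-07° × 111000 × cos 8.13° ≈ 0.0555 × 0.9899 = 0.054942 m.
Error at 72.1° = 5e-07° × 111000 × cos 72.1° ≈ 0.0555 × 0.3074 = 0.017058 m.
So the lower-latitude error exceeds the higher by 0.054942 − 0.017058 = 0.037884 m.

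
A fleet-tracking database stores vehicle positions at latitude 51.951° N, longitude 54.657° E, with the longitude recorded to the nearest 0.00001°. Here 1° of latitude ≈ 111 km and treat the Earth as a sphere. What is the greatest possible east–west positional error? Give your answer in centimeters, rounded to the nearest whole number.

34 centimeters

Rounding to 5 decimal places leaves the longitude within ±5e-06° of the true value.
One degree of longitude at 51.951° is 111000 × cos 51.951° ≈ 111000 × 0.6163 = 68413.2 m.
East–west error: 5e-06° × 68413.2 m/° ≈ 0.342066 m.
That is 0.342066 m = 34.207 cm.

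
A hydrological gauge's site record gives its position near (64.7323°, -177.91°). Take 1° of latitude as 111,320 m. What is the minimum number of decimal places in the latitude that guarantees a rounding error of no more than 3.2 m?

5

One degree of latitude covers 111320 m.
Rounding to N decimal places gives at most 0.5 × 10⁻ᴺ degrees of error, i.e. 0.5 × 10⁻ᴺ × 111320 m.
Setting 55660 × 10⁻ᴺ ≤ 3.2 gives 10ᴺ ≥ 1.739e+04, i.e. N ≥ 4.24.
N = 4 would give 5.57 m (too coarse); N = 5 gives 0.557 m ≤ 3.2 m.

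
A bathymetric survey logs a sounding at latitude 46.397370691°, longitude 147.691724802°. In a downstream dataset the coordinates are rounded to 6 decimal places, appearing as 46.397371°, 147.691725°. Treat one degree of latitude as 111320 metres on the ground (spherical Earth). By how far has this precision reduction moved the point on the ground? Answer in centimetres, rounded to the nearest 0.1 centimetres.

3.8 centimetres

The latitude changed by -0.000000309° and the longitude by -0.000000198°.
North–south shift: -0.000000309 × 111320 = -0.0343979 m.
East–west at this latitude: -0.000000198° × 111320 × cos 46.3974° ≈ -0.000000198 × 76772.1 = -0.0152009 m.
Combined displacement = (0.0343979² + 0.0152009²)^½ ≈ 0.0376069 m.
That is 0.0376069 m = 3.7607 cm.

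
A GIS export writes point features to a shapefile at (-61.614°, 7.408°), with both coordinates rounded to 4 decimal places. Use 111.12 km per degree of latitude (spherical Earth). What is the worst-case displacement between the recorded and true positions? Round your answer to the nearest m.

6 m

Rounding to 4 decimal places leaves each coordinate within ±5e-05° of the true value.
N–S: 5e-05° × 111120 m/° = 5.556 m.
E–W at 61.614°: 5e-05° × 111120 × cos 61.614° = 5e-05 × 111120 × 0.4754 ≈ 2.64137 m.
Combining orthogonally: (5.556² + 2.64137²)^½ ≈ 6.15191 m.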